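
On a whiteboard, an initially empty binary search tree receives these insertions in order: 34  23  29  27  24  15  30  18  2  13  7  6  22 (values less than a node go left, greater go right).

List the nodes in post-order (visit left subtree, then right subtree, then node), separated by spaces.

6 7 13 2 22 18 15 24 27 30 29 23 34

Insert 34: tree is empty, so 34 becomes the root.
Insert 23: 23 < 34 → go left. Place as left child of 34.
Insert 29: 29 < 34 → go left; 29 > 23 → go right. Place as right child of 23.
Insert 27: 27 < 34 → go left; 27 > 23 → go right; 27 < 29 → go left. Place as left child of 29.
Insert 24: 24 < 34 → go left; 24 > 23 → go right; 24 < 29 → go left; 24 < 27 → go left. Place as left child of 27.
Insert 15: 15 < 34 → go left; 15 < 23 → go left. Place as left child of 23.
Insert 30: 30 < 34 → go left; 30 > 23 → go right; 30 > 29 → go right. Place as right child of 29.
Insert 18: 18 < 34 → go left; 18 < 23 → go left; 18 > 15 → go right. Place as right child of 15.
Insert 2: 2 < 34 → go left; 2 < 23 → go left; 2 < 15 → go left. Place as left child of 15.
Insert 13: 13 < 34 → go left; 13 < 23 → go left; 13 < 15 → go left; 13 > 2 → go right. Place as right child of 2.
Insert 7: 7 < 34 → go left; 7 < 23 → go left; 7 < 15 → go left; 7 > 2 → go right; 7 < 13 → go left. Place as left child of 13.
Insert 6: 6 < 34 → go left; 6 < 23 → go left; 6 < 15 → go left; 6 > 2 → go right; 6 < 13 → go left; 6 < 7 → go left. Place as left child of 7.
Insert 22: 22 < 34 → go left; 22 < 23 → go left; 22 > 15 → go right; 22 > 18 → go right. Place as right child of 18.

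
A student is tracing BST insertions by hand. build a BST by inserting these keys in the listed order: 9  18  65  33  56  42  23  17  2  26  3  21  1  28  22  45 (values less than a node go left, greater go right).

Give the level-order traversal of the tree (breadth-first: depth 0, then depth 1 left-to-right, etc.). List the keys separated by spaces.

9 2 18 1 3 17 65 33 23 56 21 26 42 22 28 45

Insert 9: tree is empty, so 9 becomes the root.
Insert 18: 18 > 9 → go right. Place as right child of 9.
Insert 65: 65 > 9 → go right; 65 > 18 → go right. Place as right child of 18.
Insert 33: 33 > 9 → go right; 33 > 18 → go right; 33 < 65 → go left. Place as left child of 65.
Insert 56: 56 > 9 → go right; 56 > 18 → go right; 56 < 65 → go left; 56 > 33 → go right. Place as right child of 33.
Insert 42: 42 > 9 → go right; 42 > 18 → go right; 42 < 65 → go left; 42 > 33 → go right; 42 < 56 → go left. Place as left child of 56.
Insert 23: 23 > 9 → go right; 23 > 18 → go right; 23 < 65 → go left; 23 < 33 → go left. Place as left child of 33.
Insert 17: 17 > 9 → go right; 17 < 18 → go left. Place as left child of 18.
Insert 2: 2 < 9 → go left. Place as left child of 9.
Insert 26: 26 > 9 → go right; 26 > 18 → go right; 26 < 65 → go left; 26 < 33 → go left; 26 > 23 → go right. Place as right child of 23.
Insert 3: 3 < 9 → go left; 3 > 2 → go right. Place as right child of 2.
Insert 21: 21 > 9 → go right; 21 > 18 → go right; 21 < 65 → go left; 21 < 33 → go left; 21 < 23 → go left. Place as left child of 23.
Insert 1: 1 < 9 → go left; 1 < 2 → go left. Place as left child of 2.
Insert 28: 28 > 9 → go right; 28 > 18 → go right; 28 < 65 → go left; 28 < 33 → go left; 28 > 23 → go right; 28 > 26 → go right. Place as right child of 26.
Insert 22: 22 > 9 → go right; 22 > 18 → go right; 22 < 65 → go left; 22 < 33 → go left; 22 < 23 → go left; 22 > 21 → go right. Place as right child of 21.
Insert 45: 45 > 9 → go right; 45 > 18 → go right; 45 < 65 → go left; 45 > 33 → go right; 45 < 56 → go left; 45 > 42 → go right. Place as right child of 42.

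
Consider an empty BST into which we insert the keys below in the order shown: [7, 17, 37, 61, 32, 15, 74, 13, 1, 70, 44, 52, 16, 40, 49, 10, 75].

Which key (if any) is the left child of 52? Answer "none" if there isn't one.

Insert 7: tree is empty, so 7 becomes the root.
Insert 17: 17 > 7 → go right. Place as right child of 7.
Insert 37: 37 > 7 → go right; 37 > 17 → go right. Place as right child of 17.
Insert 61: 61 > 7 → go right; 61 > 17 → go right; 61 > 37 → go right. Place as right child of 37.
Insert 32: 32 > 7 → go right; 32 > 17 → go right; 32 < 37 → go left. Place as left child of 37.
Insert 15: 15 > 7 → go right; 15 < 17 → go left. Place as left child of 17.
Insert 74: 74 > 7 → go right; 74 > 17 → go right; 74 > 37 → go right; 74 > 61 → go right. Place as right child of 61.
Insert 13: 13 > 7 → go right; 13 < 17 → go left; 13 < 15 → go left. Place as left child of 15.
Insert 1: 1 < 7 → go left. Place as left child of 7.
Insert 70: 70 > 7 → go right; 70 > 17 → go right; 70 > 37 → go right; 70 > 61 → go right; 70 < 74 → go left. Place as left child of 74.
Insert 44: 44 > 7 → go right; 44 > 17 → go right; 44 > 37 → go right; 44 < 61 → go left. Place as left child of 61.
Insert 52: 52 > 7 → go right; 52 > 17 → go right; 52 > 37 → go right; 52 < 61 → go left; 52 > 44 → go right. Place as right child of 44.
Insert 16: 16 > 7 → go right; 16 < 17 → go left; 16 > 15 → go right. Place as right child of 15.
Insert 40: 40 > 7 → go right; 40 > 17 → go right; 40 > 37 → go right; 40 < 61 → go left; 40 < 44 → go left. Place as left child of 44.
Insert 49: 49 > 7 → go right; 49 > 17 → go right; 49 > 37 → go right; 49 < 61 → go left; 49 > 44 → go right; 49 < 52 → go left. Place as left child of 52.
Insert 10: 10 > 7 → go right; 10 < 17 → go left; 10 < 15 → go left; 10 < 13 → go left. Place as left child of 13.
Insert 75: 75 > 7 → go right; 75 > 17 → go right; 75 > 37 → go right; 75 > 61 → go right; 75 > 74 → go right. Place as right child of 74.

49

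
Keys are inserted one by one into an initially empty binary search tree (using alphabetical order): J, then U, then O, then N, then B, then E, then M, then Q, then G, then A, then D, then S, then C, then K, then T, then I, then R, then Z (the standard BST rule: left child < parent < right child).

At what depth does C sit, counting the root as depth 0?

4

J: root
U: right child of J (depth 1)
O: left child of U (depth 2)
N: left child of O (depth 3)
B: left child of J (depth 1)
E: right child of B (depth 2)
M: left child of N (depth 4)
Q: right child of O (depth 3)
G: right child of E (depth 3)
A: left child of B (depth 2)
D: left child of E (depth 3)
S: right child of Q (depth 4)
C: left child of D (depth 4)
K: left child of M (depth 5)
T: right child of S (depth 5)
I: right child of G (depth 4)
R: left child of S (depth 5)
Z: right child of U (depth 2)

Path to C: J → B → E → D → C, which is 4 edges.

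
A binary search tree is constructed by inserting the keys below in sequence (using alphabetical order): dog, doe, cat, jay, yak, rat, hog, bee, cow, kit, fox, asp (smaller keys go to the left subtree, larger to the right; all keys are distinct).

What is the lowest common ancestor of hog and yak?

jay

Insert dog: tree is empty, so dog becomes the root.
Insert doe: doe < dog → go left. Place as left child of dog.
Insert cat: cat < dog → go left; cat < doe → go left. Place as left child of doe.
Insert jay: jay > dog → go right. Place as right child of dog.
Insert yak: yak > dog → go right; yak > jay → go right. Place as right child of jay.
Insert rat: rat > dog → go right; rat > jay → go right; rat < yak → go left. Place as left child of yak.
Insert hog: hog > dog → go right; hog < jay → go left. Place as left child of jay.
Insert bee: bee < dog → go left; bee < doe → go left; bee < cat → go left. Place as left child of cat.
Insert cow: cow < dog → go left; cow < doe → go left; cow > cat → go right. Place as right child of cat.
Insert kit: kit > dog → go right; kit > jay → go right; kit < yak → go left; kit < rat → go left. Place as left child of rat.
Insert fox: fox > dog → go right; fox < jay → go left; fox < hog → go left. Place as left child of hog.
Insert asp: asp < dog → go left; asp < doe → go left; asp < cat → go left; asp < bee → go left. Place as left child of bee.

Path to hog: dog → jay → hog
Path to yak: dog → jay → yak
The paths share a prefix ending at jay, then split left and right.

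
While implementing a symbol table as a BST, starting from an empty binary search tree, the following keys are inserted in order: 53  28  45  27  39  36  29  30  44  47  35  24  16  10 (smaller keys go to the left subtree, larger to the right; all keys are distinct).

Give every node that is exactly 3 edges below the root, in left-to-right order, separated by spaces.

24 39 47

Resulting structure (node: left, right):
  53: L=28, R=–
  28: L=27, R=45
  45: L=39, R=47
  27: L=24, R=–
  39: L=36, R=44
  36: L=29, R=–
  29: L=–, R=30
  30: L=–, R=35
  44: L=–, R=–
  47: L=–, R=–
  35: L=–, R=–
  24: L=16, R=–
  16: L=10, R=–
  10: L=–, R=–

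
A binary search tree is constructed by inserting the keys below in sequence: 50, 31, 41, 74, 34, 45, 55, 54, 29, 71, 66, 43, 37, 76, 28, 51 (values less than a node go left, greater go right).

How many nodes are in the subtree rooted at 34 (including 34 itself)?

2

Insert 50: tree is empty, so 50 becomes the root.
Insert 31: 31 < 50 → go left. Place as left child of 50.
Insert 41: 41 < 50 → go left; 41 > 31 → go right. Place as right child of 31.
Insert 74: 74 > 50 → go right. Place as right child of 50.
Insert 34: 34 < 50 → go left; 34 > 31 → go right; 34 < 41 → go left. Place as left child of 41.
Insert 45: 45 < 50 → go left; 45 > 31 → go right; 45 > 41 → go right. Place as right child of 41.
Insert 55: 55 > 50 → go right; 55 < 74 → go left. Place as left child of 74.
Insert 54: 54 > 50 → go right; 54 < 74 → go left; 54 < 55 → go left. Place as left child of 55.
Insert 29: 29 < 50 → go left; 29 < 31 → go left. Place as left child of 31.
Insert 71: 71 > 50 → go right; 71 < 74 → go left; 71 > 55 → go right. Place as right child of 55.
Insert 66: 66 > 50 → go right; 66 < 74 → go left; 66 > 55 → go right; 66 < 71 → go left. Place as left child of 71.
Insert 43: 43 < 50 → go left; 43 > 31 → go right; 43 > 41 → go right; 43 < 45 → go left. Place as left child of 45.
Insert 37: 37 < 50 → go left; 37 > 31 → go right; 37 < 41 → go left; 37 > 34 → go right. Place as right child of 34.
Insert 76: 76 > 50 → go right; 76 > 74 → go right. Place as right child of 74.
Insert 28: 28 < 50 → go left; 28 < 31 → go left; 28 < 29 → go left. Place as left child of 29.
Insert 51: 51 > 50 → go right; 51 < 74 → go left; 51 < 55 → go left; 51 < 54 → go left. Place as left child of 54.

Subtree rooted at 34 contains: 34, 37 — 2 nodes.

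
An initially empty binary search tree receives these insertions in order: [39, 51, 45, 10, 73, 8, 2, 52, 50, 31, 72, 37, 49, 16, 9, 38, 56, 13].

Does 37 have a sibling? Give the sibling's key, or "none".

Resulting structure (node: left, right):
  39: L=10, R=51
  51: L=45, R=73
  45: L=–, R=50
  10: L=8, R=31
  73: L=52, R=–
  8: L=2, R=9
  2: L=–, R=–
  52: L=–, R=72
  50: L=49, R=–
  31: L=16, R=37
  72: L=56, R=–
  37: L=–, R=38
  49: L=–, R=–
  16: L=13, R=–
  9: L=–, R=–
  38: L=–, R=–
  56: L=–, R=–
  13: L=–, R=–

37's parent is 31; the other child of 31 is 16.

16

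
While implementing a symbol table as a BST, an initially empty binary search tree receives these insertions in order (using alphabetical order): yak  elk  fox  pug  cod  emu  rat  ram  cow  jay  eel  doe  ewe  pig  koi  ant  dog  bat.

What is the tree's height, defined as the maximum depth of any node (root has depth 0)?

6

yak: root
elk: left child of yak (depth 1)
fox: right child of elk (depth 2)
pug: right child of fox (depth 3)
cod: left child of elk (depth 2)
emu: left child of fox (depth 3)
rat: right child of pug (depth 4)
ram: left child of rat (depth 5)
cow: right child of cod (depth 3)
jay: left child of pug (depth 4)
eel: right child of cow (depth 4)
doe: left child of eel (depth 5)
ewe: right child of emu (depth 4)
pig: right child of jay (depth 5)
koi: left child of pig (depth 6)
ant: left child of cod (depth 3)
dog: right child of doe (depth 6)
bat: right child of ant (depth 4)

The deepest node is koi at depth 6.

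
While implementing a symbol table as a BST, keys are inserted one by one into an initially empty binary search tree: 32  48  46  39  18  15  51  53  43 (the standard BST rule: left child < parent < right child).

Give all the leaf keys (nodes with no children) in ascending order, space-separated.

15 43 53

Insert 32: tree is empty, so 32 becomes the root.
Insert 48: 48 > 32 → go right. Place as right child of 32.
Insert 46: 46 > 32 → go right; 46 < 48 → go left. Place as left child of 48.
Insert 39: 39 > 32 → go right; 39 < 48 → go left; 39 < 46 → go left. Place as left child of 46.
Insert 18: 18 < 32 → go left. Place as left child of 32.
Insert 15: 15 < 32 → go left; 15 < 18 → go left. Place as left child of 18.
Insert 51: 51 > 32 → go right; 51 > 48 → go right. Place as right child of 48.
Insert 53: 53 > 32 → go right; 53 > 48 → go right; 53 > 51 → go right. Place as right child of 51.
Insert 43: 43 > 32 → go right; 43 < 48 → go left; 43 < 46 → go left; 43 > 39 → go right. Place as right child of 39.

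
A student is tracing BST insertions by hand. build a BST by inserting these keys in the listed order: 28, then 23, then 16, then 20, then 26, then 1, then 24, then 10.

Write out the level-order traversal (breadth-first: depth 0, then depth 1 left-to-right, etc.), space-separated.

28 23 16 26 1 20 24 10

28: root
23: left child of 28 (depth 1)
16: left child of 23 (depth 2)
20: right child of 16 (depth 3)
26: right child of 23 (depth 2)
1: left child of 16 (depth 3)
24: left child of 26 (depth 3)
10: right child of 1 (depth 4)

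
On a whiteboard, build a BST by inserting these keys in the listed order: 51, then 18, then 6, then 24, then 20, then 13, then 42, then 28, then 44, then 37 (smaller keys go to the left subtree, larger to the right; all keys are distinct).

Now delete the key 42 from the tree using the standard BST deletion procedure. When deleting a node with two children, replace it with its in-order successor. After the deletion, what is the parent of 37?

51: root
18: left child of 51 (depth 1)
6: left child of 18 (depth 2)
24: right child of 18 (depth 2)
20: left child of 24 (depth 3)
13: right child of 6 (depth 3)
42: right child of 24 (depth 3)
28: left child of 42 (depth 4)
44: right child of 42 (depth 4)
37: right child of 28 (depth 5)

Delete 42 (two children — replace with in-order successor).
After deletion, 37's parent is 28.

28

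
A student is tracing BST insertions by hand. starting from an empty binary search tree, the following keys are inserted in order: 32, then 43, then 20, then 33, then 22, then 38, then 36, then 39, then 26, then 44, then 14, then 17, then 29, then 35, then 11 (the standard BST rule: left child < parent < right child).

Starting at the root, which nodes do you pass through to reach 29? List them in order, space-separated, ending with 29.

32 20 22 26 29

Resulting structure (node: left, right):
  32: L=20, R=43
  43: L=33, R=44
  20: L=14, R=22
  33: L=–, R=38
  22: L=–, R=26
  38: L=36, R=39
  36: L=35, R=–
  39: L=–, R=–
  26: L=–, R=29
  44: L=–, R=–
  14: L=11, R=17
  17: L=–, R=–
  29: L=–, R=–
  35: L=–, R=–
  11: L=–, R=–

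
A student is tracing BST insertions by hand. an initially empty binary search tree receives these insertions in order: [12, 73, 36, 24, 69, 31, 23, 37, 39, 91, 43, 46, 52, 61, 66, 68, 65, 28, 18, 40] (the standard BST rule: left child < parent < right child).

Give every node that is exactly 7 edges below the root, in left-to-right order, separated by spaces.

40 46

12: root
73: right child of 12 (depth 1)
36: left child of 73 (depth 2)
24: left child of 36 (depth 3)
69: right child of 36 (depth 3)
31: right child of 24 (depth 4)
23: left child of 24 (depth 4)
37: left child of 69 (depth 4)
39: right child of 37 (depth 5)
91: right child of 73 (depth 2)
43: right child of 39 (depth 6)
46: right child of 43 (depth 7)
52: right child of 46 (depth 8)
61: right child of 52 (depth 9)
66: right child of 61 (depth 10)
68: right child of 66 (depth 11)
65: left child of 66 (depth 11)
28: left child of 31 (depth 5)
18: left child of 23 (depth 5)
40: left child of 43 (depth 7)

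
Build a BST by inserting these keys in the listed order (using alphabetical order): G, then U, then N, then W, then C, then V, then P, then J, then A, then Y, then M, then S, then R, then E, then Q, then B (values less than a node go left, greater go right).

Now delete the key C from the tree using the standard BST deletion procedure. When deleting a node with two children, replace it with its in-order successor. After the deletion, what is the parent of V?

Insert G: tree is empty, so G becomes the root.
Insert U: U > G → go right. Place as right child of G.
Insert N: N > G → go right; N < U → go left. Place as left child of U.
Insert W: W > G → go right; W > U → go right. Place as right child of U.
Insert C: C < G → go left. Place as left child of G.
Insert V: V > G → go right; V > U → go right; V < W → go left. Place as left child of W.
Insert P: P > G → go right; P < U → go left; P > N → go right. Place as right child of N.
Insert J: J > G → go right; J < U → go left; J < N → go left. Place as left child of N.
Insert A: A < G → go left; A < C → go left. Place as left child of C.
Insert Y: Y > G → go right; Y > U → go right; Y > W → go right. Place as right child of W.
Insert M: M > G → go right; M < U → go left; M < N → go left; M > J → go right. Place as right child of J.
Insert S: S > G → go right; S < U → go left; S > N → go right; S > P → go right. Place as right child of P.
Insert R: R > G → go right; R < U → go left; R > N → go right; R > P → go right; R < S → go left. Place as left child of S.
Insert E: E < G → go left; E > C → go right. Place as right child of C.
Insert Q: Q > G → go right; Q < U → go left; Q > N → go right; Q > P → go right; Q < S → go left; Q < R → go left. Place as left child of R.
Insert B: B < G → go left; B < C → go left; B > A → go right. Place as right child of A.

Delete C (two children — replace with in-order successor).
After deletion, V's parent is W.

W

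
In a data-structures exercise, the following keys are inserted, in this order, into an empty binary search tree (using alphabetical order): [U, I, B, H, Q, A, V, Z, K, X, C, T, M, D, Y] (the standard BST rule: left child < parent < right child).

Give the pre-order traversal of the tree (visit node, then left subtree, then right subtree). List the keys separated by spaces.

Resulting structure (node: left, right):
  U: L=I, R=V
  I: L=B, R=Q
  B: L=A, R=H
  H: L=C, R=–
  Q: L=K, R=T
  A: L=–, R=–
  V: L=–, R=Z
  Z: L=X, R=–
  K: L=–, R=M
  X: L=–, R=Y
  C: L=–, R=D
  T: L=–, R=–
  M: L=–, R=–
  D: L=–, R=–
  Y: L=–, R=–

U I B A H C D Q K M T V Z X Y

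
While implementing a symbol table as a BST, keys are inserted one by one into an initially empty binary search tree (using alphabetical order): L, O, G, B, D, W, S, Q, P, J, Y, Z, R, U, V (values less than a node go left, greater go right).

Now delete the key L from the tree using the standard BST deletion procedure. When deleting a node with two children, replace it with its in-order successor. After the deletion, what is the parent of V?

U

Resulting structure (node: left, right):
  L: L=G, R=O
  O: L=–, R=W
  G: L=B, R=J
  B: L=–, R=D
  D: L=–, R=–
  W: L=S, R=Y
  S: L=Q, R=U
  Q: L=P, R=R
  P: L=–, R=–
  J: L=–, R=–
  Y: L=–, R=Z
  Z: L=–, R=–
  R: L=–, R=–
  U: L=–, R=V
  V: L=–, R=–

Delete L (two children — replace with in-order successor).
After deletion, V's parent is U.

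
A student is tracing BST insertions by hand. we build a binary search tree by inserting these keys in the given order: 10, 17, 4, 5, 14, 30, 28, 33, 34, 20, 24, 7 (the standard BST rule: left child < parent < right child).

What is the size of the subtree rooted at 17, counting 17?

8

10: root
17: right child of 10 (depth 1)
4: left child of 10 (depth 1)
5: right child of 4 (depth 2)
14: left child of 17 (depth 2)
30: right child of 17 (depth 2)
28: left child of 30 (depth 3)
33: right child of 30 (depth 3)
34: right child of 33 (depth 4)
20: left child of 28 (depth 4)
24: right child of 20 (depth 5)
7: right child of 5 (depth 3)

Subtree rooted at 17 contains: 17, 14, 30, 28, 20, 24, 33, 34 — 8 nodes.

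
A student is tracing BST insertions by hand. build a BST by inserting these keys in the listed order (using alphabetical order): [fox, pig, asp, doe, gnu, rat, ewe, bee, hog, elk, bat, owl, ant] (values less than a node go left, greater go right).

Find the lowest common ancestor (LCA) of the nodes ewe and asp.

Insert fox: tree is empty, so fox becomes the root.
Insert pig: pig > fox → go right. Place as right child of fox.
Insert asp: asp < fox → go left. Place as left child of fox.
Insert doe: doe < fox → go left; doe > asp → go right. Place as right child of asp.
Insert gnu: gnu > fox → go right; gnu < pig → go left. Place as left child of pig.
Insert rat: rat > fox → go right; rat > pig → go right. Place as right child of pig.
Insert ewe: ewe < fox → go left; ewe > asp → go right; ewe > doe → go right. Place as right child of doe.
Insert bee: bee < fox → go left; bee > asp → go right; bee < doe → go left. Place as left child of doe.
Insert hog: hog > fox → go right; hog < pig → go left; hog > gnu → go right. Place as right child of gnu.
Insert elk: elk < fox → go left; elk > asp → go right; elk > doe → go right; elk < ewe → go left. Place as left child of ewe.
Insert bat: bat < fox → go left; bat > asp → go right; bat < doe → go left; bat < bee → go left. Place as left child of bee.
Insert owl: owl > fox → go right; owl < pig → go left; owl > gnu → go right; owl > hog → go right. Place as right child of hog.
Insert ant: ant < fox → go left; ant < asp → go left. Place as left child of asp.

Path to ewe: fox → asp → doe → ewe
Path to asp: fox → asp
asp lies on both paths and is an ancestor of the other node.

asp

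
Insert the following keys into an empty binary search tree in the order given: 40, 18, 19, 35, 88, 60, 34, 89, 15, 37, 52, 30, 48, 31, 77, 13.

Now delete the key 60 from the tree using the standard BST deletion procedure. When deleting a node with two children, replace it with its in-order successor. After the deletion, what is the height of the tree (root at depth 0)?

Resulting structure (node: left, right):
  40: L=18, R=88
  18: L=15, R=19
  19: L=–, R=35
  35: L=34, R=37
  88: L=60, R=89
  60: L=52, R=77
  34: L=30, R=–
  89: L=–, R=–
  15: L=13, R=–
  37: L=–, R=–
  52: L=48, R=–
  30: L=–, R=31
  48: L=–, R=–
  31: L=–, R=–
  77: L=–, R=–
  13: L=–, R=–

Delete 60 (two children — replace with in-order successor).
After deletion, deepest node is 31 at depth 6.

6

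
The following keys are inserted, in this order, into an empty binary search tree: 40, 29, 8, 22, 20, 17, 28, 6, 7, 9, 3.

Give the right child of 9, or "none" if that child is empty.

Resulting structure (node: left, right):
  40: L=29, R=–
  29: L=8, R=–
  8: L=6, R=22
  22: L=20, R=28
  20: L=17, R=–
  17: L=9, R=–
  28: L=–, R=–
  6: L=3, R=7
  7: L=–, R=–
  9: L=–, R=–
  3: L=–, R=–

none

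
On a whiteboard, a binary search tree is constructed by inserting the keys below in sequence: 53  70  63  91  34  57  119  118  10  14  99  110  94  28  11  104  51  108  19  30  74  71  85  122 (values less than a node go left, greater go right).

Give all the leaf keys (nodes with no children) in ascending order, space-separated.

Insert 53: tree is empty, so 53 becomes the root.
Insert 70: 70 > 53 → go right. Place as right child of 53.
Insert 63: 63 > 53 → go right; 63 < 70 → go left. Place as left child of 70.
Insert 91: 91 > 53 → go right; 91 > 70 → go right. Place as right child of 70.
Insert 34: 34 < 53 → go left. Place as left child of 53.
Insert 57: 57 > 53 → go right; 57 < 70 → go left; 57 < 63 → go left. Place as left child of 63.
Insert 119: 119 > 53 → go right; 119 > 70 → go right; 119 > 91 → go right. Place as right child of 91.
Insert 118: 118 > 53 → go right; 118 > 70 → go right; 118 > 91 → go right; 118 < 119 → go left. Place as left child of 119.
Insert 10: 10 < 53 → go left; 10 < 34 → go left. Place as left child of 34.
Insert 14: 14 < 53 → go left; 14 < 34 → go left; 14 > 10 → go right. Place as right child of 10.
Insert 99: 99 > 53 → go right; 99 > 70 → go right; 99 > 91 → go right; 99 < 119 → go left; 99 < 118 → go left. Place as left child of 118.
Insert 110: 110 > 53 → go right; 110 > 70 → go right; 110 > 91 → go right; 110 < 119 → go left; 110 < 118 → go left; 110 > 99 → go right. Place as right child of 99.
Insert 94: 94 > 53 → go right; 94 > 70 → go right; 94 > 91 → go right; 94 < 119 → go left; 94 < 118 → go left; 94 < 99 → go left. Place as left child of 99.
Insert 28: 28 < 53 → go left; 28 < 34 → go left; 28 > 10 → go right; 28 > 14 → go right. Place as right child of 14.
Insert 11: 11 < 53 → go left; 11 < 34 → go left; 11 > 10 → go right; 11 < 14 → go left. Place as left child of 14.
Insert 104: 104 > 53 → go right; 104 > 70 → go right; 104 > 91 → go right; 104 < 119 → go left; 104 < 118 → go left; 104 > 99 → go right; 104 < 110 → go left. Place as left child of 110.
Insert 51: 51 < 53 → go left; 51 > 34 → go right. Place as right child of 34.
Insert 108: 108 > 53 → go right; 108 > 70 → go right; 108 > 91 → go right; 108 < 119 → go left; 108 < 118 → go left; 108 > 99 → go right; 108 < 110 → go left; 108 > 104 → go right. Place as right child of 104.
Insert 19: 19 < 53 → go left; 19 < 34 → go left; 19 > 10 → go right; 19 > 14 → go right; 19 < 28 → go left. Place as left child of 28.
Insert 30: 30 < 53 → go left; 30 < 34 → go left; 30 > 10 → go right; 30 > 14 → go right; 30 > 28 → go right. Place as right child of 28.
Insert 74: 74 > 53 → go right; 74 > 70 → go right; 74 < 91 → go left. Place as left child of 91.
Insert 71: 71 > 53 → go right; 71 > 70 → go right; 71 < 91 → go left; 71 < 74 → go left. Place as left child of 74.
Insert 85: 85 > 53 → go right; 85 > 70 → go right; 85 < 91 → go left; 85 > 74 → go right. Place as right child of 74.
Insert 122: 122 > 53 → go right; 122 > 70 → go right; 122 > 91 → go right; 122 > 119 → go right. Place as right child of 119.

11 19 30 51 57 71 85 94 108 122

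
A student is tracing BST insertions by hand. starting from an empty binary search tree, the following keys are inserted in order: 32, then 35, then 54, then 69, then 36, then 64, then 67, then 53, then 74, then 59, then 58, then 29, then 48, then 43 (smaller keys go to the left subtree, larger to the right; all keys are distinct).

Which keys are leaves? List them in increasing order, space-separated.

29 43 58 67 74

32: root
35: right child of 32 (depth 1)
54: right child of 35 (depth 2)
69: right child of 54 (depth 3)
36: left child of 54 (depth 3)
64: left child of 69 (depth 4)
67: right child of 64 (depth 5)
53: right child of 36 (depth 4)
74: right child of 69 (depth 4)
59: left child of 64 (depth 5)
58: left child of 59 (depth 6)
29: left child of 32 (depth 1)
48: left child of 53 (depth 5)
43: left child of 48 (depth 6)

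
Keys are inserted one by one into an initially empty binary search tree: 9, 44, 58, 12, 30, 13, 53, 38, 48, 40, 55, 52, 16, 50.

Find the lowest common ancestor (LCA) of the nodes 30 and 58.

44

9: root
44: right child of 9 (depth 1)
58: right child of 44 (depth 2)
12: left child of 44 (depth 2)
30: right child of 12 (depth 3)
13: left child of 30 (depth 4)
53: left child of 58 (depth 3)
38: right child of 30 (depth 4)
48: left child of 53 (depth 4)
40: right child of 38 (depth 5)
55: right child of 53 (depth 4)
52: right child of 48 (depth 5)
16: right child of 13 (depth 5)
50: left child of 52 (depth 6)

Path to 30: 9 → 44 → 12 → 30
Path to 58: 9 → 44 → 58
The paths share a prefix ending at 44, then split left and right.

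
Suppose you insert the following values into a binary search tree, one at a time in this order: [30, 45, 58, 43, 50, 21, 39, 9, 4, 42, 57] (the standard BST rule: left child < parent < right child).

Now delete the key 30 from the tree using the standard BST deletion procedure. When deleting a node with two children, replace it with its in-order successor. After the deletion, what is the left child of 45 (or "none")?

43

30: root
45: right child of 30 (depth 1)
58: right child of 45 (depth 2)
43: left child of 45 (depth 2)
50: left child of 58 (depth 3)
21: left child of 30 (depth 1)
39: left child of 43 (depth 3)
9: left child of 21 (depth 2)
4: left child of 9 (depth 3)
42: right child of 39 (depth 4)
57: right child of 50 (depth 4)

Delete 30 (two children — replace with in-order successor).
After deletion, 45's left child: 43.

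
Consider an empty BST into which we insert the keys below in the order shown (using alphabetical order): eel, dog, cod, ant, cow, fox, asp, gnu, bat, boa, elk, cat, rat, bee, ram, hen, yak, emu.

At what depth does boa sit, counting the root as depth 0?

6

eel: root
dog: left child of eel (depth 1)
cod: left child of dog (depth 2)
ant: left child of cod (depth 3)
cow: right child of cod (depth 3)
fox: right child of eel (depth 1)
asp: right child of ant (depth 4)
gnu: right child of fox (depth 2)
bat: right child of asp (depth 5)
boa: right child of bat (depth 6)
elk: left child of fox (depth 2)
cat: right child of boa (depth 7)
rat: right child of gnu (depth 3)
bee: left child of boa (depth 7)
ram: left child of rat (depth 4)
hen: left child of ram (depth 5)
yak: right child of rat (depth 4)
emu: right child of elk (depth 3)

Path to boa: eel → dog → cod → ant → asp → bat → boa, which is 6 edges.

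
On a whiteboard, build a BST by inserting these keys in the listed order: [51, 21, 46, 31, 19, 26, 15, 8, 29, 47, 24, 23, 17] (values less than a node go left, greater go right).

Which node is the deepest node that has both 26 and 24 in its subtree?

Insert 51: tree is empty, so 51 becomes the root.
Insert 21: 21 < 51 → go left. Place as left child of 51.
Insert 46: 46 < 51 → go left; 46 > 21 → go right. Place as right child of 21.
Insert 31: 31 < 51 → go left; 31 > 21 → go right; 31 < 46 → go left. Place as left child of 46.
Insert 19: 19 < 51 → go left; 19 < 21 → go left. Place as left child of 21.
Insert 26: 26 < 51 → go left; 26 > 21 → go right; 26 < 46 → go left; 26 < 31 → go left. Place as left child of 31.
Insert 15: 15 < 51 → go left; 15 < 21 → go left; 15 < 19 → go left. Place as left child of 19.
Insert 8: 8 < 51 → go left; 8 < 21 → go left; 8 < 19 → go left; 8 < 15 → go left. Place as left child of 15.
Insert 29: 29 < 51 → go left; 29 > 21 → go right; 29 < 46 → go left; 29 < 31 → go left; 29 > 26 → go right. Place as right child of 26.
Insert 47: 47 < 51 → go left; 47 > 21 → go right; 47 > 46 → go right. Place as right child of 46.
Insert 24: 24 < 51 → go left; 24 > 21 → go right; 24 < 46 → go left; 24 < 31 → go left; 24 < 26 → go left. Place as left child of 26.
Insert 23: 23 < 51 → go left; 23 > 21 → go right; 23 < 46 → go left; 23 < 31 → go left; 23 < 26 → go left; 23 < 24 → go left. Place as left child of 24.
Insert 17: 17 < 51 → go left; 17 < 21 → go left; 17 < 19 → go left; 17 > 15 → go right. Place as right child of 15.

Path to 26: 51 → 21 → 46 → 31 → 26
Path to 24: 51 → 21 → 46 → 31 → 26 → 24
26 lies on both paths and is an ancestor of the other node.

26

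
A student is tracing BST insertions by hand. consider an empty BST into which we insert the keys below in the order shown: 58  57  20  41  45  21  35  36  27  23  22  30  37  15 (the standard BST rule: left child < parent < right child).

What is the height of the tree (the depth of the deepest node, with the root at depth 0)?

58: root
57: left child of 58 (depth 1)
20: left child of 57 (depth 2)
41: right child of 20 (depth 3)
45: right child of 41 (depth 4)
21: left child of 41 (depth 4)
35: right child of 21 (depth 5)
36: right child of 35 (depth 6)
27: left child of 35 (depth 6)
23: left child of 27 (depth 7)
22: left child of 23 (depth 8)
30: right child of 27 (depth 7)
37: right child of 36 (depth 7)
15: left child of 20 (depth 3)

The deepest node is 22 at depth 8.

8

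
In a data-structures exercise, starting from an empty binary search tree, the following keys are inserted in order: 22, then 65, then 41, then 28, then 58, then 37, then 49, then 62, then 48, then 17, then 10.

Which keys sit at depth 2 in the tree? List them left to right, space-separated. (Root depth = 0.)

10 41

Insert 22: tree is empty, so 22 becomes the root.
Insert 65: 65 > 22 → go right. Place as right child of 22.
Insert 41: 41 > 22 → go right; 41 < 65 → go left. Place as left child of 65.
Insert 28: 28 > 22 → go right; 28 < 65 → go left; 28 < 41 → go left. Place as left child of 41.
Insert 58: 58 > 22 → go right; 58 < 65 → go left; 58 > 41 → go right. Place as right child of 41.
Insert 37: 37 > 22 → go right; 37 < 65 → go left; 37 < 41 → go left; 37 > 28 → go right. Place as right child of 28.
Insert 49: 49 > 22 → go right; 49 < 65 → go left; 49 > 41 → go right; 49 < 58 → go left. Place as left child of 58.
Insert 62: 62 > 22 → go right; 62 < 65 → go left; 62 > 41 → go right; 62 > 58 → go right. Place as right child of 58.
Insert 48: 48 > 22 → go right; 48 < 65 → go left; 48 > 41 → go right; 48 < 58 → go left; 48 < 49 → go left. Place as left child of 49.
Insert 17: 17 < 22 → go left. Place as left child of 22.
Insert 10: 10 < 22 → go left; 10 < 17 → go left. Place as left child of 17.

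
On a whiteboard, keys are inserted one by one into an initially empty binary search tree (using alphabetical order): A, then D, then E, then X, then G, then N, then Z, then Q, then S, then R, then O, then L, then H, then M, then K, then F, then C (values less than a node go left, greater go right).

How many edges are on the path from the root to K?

Resulting structure (node: left, right):
  A: L=–, R=D
  D: L=C, R=E
  E: L=–, R=X
  X: L=G, R=Z
  G: L=F, R=N
  N: L=L, R=Q
  Z: L=–, R=–
  Q: L=O, R=S
  S: L=R, R=–
  R: L=–, R=–
  O: L=–, R=–
  L: L=H, R=M
  H: L=–, R=K
  M: L=–, R=–
  K: L=–, R=–
  F: L=–, R=–
  C: L=–, R=–

Path to K: A → D → E → X → G → N → L → H → K, which is 8 edges.

8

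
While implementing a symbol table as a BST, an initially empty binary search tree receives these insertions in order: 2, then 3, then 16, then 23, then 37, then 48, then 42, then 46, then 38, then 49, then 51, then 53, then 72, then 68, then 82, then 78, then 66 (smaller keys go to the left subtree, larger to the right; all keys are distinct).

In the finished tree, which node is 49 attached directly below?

2: root
3: right child of 2 (depth 1)
16: right child of 3 (depth 2)
23: right child of 16 (depth 3)
37: right child of 23 (depth 4)
48: right child of 37 (depth 5)
42: left child of 48 (depth 6)
46: right child of 42 (depth 7)
38: left child of 42 (depth 7)
49: right child of 48 (depth 6)
51: right child of 49 (depth 7)
53: right child of 51 (depth 8)
72: right child of 53 (depth 9)
68: left child of 72 (depth 10)
82: right child of 72 (depth 10)
78: left child of 82 (depth 11)
66: left child of 68 (depth 11)

48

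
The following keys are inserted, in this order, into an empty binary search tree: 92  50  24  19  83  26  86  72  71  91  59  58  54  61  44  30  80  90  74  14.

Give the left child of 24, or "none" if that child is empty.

19

92: root
50: left child of 92 (depth 1)
24: left child of 50 (depth 2)
19: left child of 24 (depth 3)
83: right child of 50 (depth 2)
26: right child of 24 (depth 3)
86: right child of 83 (depth 3)
72: left child of 83 (depth 3)
71: left child of 72 (depth 4)
91: right child of 86 (depth 4)
59: left child of 71 (depth 5)
58: left child of 59 (depth 6)
54: left child of 58 (depth 7)
61: right child of 59 (depth 6)
44: right child of 26 (depth 4)
30: left child of 44 (depth 5)
80: right child of 72 (depth 4)
90: left child of 91 (depth 5)
74: left child of 80 (depth 5)
14: left child of 19 (depth 4)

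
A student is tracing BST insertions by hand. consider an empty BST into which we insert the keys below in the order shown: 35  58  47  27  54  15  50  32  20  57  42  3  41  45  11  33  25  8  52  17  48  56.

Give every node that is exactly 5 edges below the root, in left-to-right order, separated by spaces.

Insert 35: tree is empty, so 35 becomes the root.
Insert 58: 58 > 35 → go right. Place as right child of 35.
Insert 47: 47 > 35 → go right; 47 < 58 → go left. Place as left child of 58.
Insert 27: 27 < 35 → go left. Place as left child of 35.
Insert 54: 54 > 35 → go right; 54 < 58 → go left; 54 > 47 → go right. Place as right child of 47.
Insert 15: 15 < 35 → go left; 15 < 27 → go left. Place as left child of 27.
Insert 50: 50 > 35 → go right; 50 < 58 → go left; 50 > 47 → go right; 50 < 54 → go left. Place as left child of 54.
Insert 32: 32 < 35 → go left; 32 > 27 → go right. Place as right child of 27.
Insert 20: 20 < 35 → go left; 20 < 27 → go left; 20 > 15 → go right. Place as right child of 15.
Insert 57: 57 > 35 → go right; 57 < 58 → go left; 57 > 47 → go right; 57 > 54 → go right. Place as right child of 54.
Insert 42: 42 > 35 → go right; 42 < 58 → go left; 42 < 47 → go left. Place as left child of 47.
Insert 3: 3 < 35 → go left; 3 < 27 → go left; 3 < 15 → go left. Place as left child of 15.
Insert 41: 41 > 35 → go right; 41 < 58 → go left; 41 < 47 → go left; 41 < 42 → go left. Place as left child of 42.
Insert 45: 45 > 35 → go right; 45 < 58 → go left; 45 < 47 → go left; 45 > 42 → go right. Place as right child of 42.
Insert 11: 11 < 35 → go left; 11 < 27 → go left; 11 < 15 → go left; 11 > 3 → go right. Place as right child of 3.
Insert 33: 33 < 35 → go left; 33 > 27 → go right; 33 > 32 → go right. Place as right child of 32.
Insert 25: 25 < 35 → go left; 25 < 27 → go left; 25 > 15 → go right; 25 > 20 → go right. Place as right child of 20.
Insert 8: 8 < 35 → go left; 8 < 27 → go left; 8 < 15 → go left; 8 > 3 → go right; 8 < 11 → go left. Place as left child of 11.
Insert 52: 52 > 35 → go right; 52 < 58 → go left; 52 > 47 → go right; 52 < 54 → go left; 52 > 50 → go right. Place as right child of 50.
Insert 17: 17 < 35 → go left; 17 < 27 → go left; 17 > 15 → go right; 17 < 20 → go left. Place as left child of 20.
Insert 48: 48 > 35 → go right; 48 < 58 → go left; 48 > 47 → go right; 48 < 54 → go left; 48 < 50 → go left. Place as left child of 50.
Insert 56: 56 > 35 → go right; 56 < 58 → go left; 56 > 47 → go right; 56 > 54 → go right; 56 < 57 → go left. Place as left child of 57.

8 48 52 56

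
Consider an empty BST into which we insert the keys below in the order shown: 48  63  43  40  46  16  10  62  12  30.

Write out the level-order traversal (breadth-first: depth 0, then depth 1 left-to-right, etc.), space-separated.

Insert 48: tree is empty, so 48 becomes the root.
Insert 63: 63 > 48 → go right. Place as right child of 48.
Insert 43: 43 < 48 → go left. Place as left child of 48.
Insert 40: 40 < 48 → go left; 40 < 43 → go left. Place as left child of 43.
Insert 46: 46 < 48 → go left; 46 > 43 → go right. Place as right child of 43.
Insert 16: 16 < 48 → go left; 16 < 43 → go left; 16 < 40 → go left. Place as left child of 40.
Insert 10: 10 < 48 → go left; 10 < 43 → go left; 10 < 40 → go left; 10 < 16 → go left. Place as left child of 16.
Insert 62: 62 > 48 → go right; 62 < 63 → go left. Place as left child of 63.
Insert 12: 12 < 48 → go left; 12 < 43 → go left; 12 < 40 → go left; 12 < 16 → go left; 12 > 10 → go right. Place as right child of 10.
Insert 30: 30 < 48 → go left; 30 < 43 → go left; 30 < 40 → go left; 30 > 16 → go right. Place as right child of 16.

48 43 63 40 46 62 16 10 30 12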